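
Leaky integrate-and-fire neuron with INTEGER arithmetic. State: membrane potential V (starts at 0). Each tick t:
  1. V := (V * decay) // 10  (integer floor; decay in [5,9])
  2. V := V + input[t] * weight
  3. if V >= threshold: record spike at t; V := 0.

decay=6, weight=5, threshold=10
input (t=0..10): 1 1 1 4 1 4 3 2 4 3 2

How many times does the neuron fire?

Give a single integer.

Answer: 7

Derivation:
t=0: input=1 -> V=5
t=1: input=1 -> V=8
t=2: input=1 -> V=9
t=3: input=4 -> V=0 FIRE
t=4: input=1 -> V=5
t=5: input=4 -> V=0 FIRE
t=6: input=3 -> V=0 FIRE
t=7: input=2 -> V=0 FIRE
t=8: input=4 -> V=0 FIRE
t=9: input=3 -> V=0 FIRE
t=10: input=2 -> V=0 FIRE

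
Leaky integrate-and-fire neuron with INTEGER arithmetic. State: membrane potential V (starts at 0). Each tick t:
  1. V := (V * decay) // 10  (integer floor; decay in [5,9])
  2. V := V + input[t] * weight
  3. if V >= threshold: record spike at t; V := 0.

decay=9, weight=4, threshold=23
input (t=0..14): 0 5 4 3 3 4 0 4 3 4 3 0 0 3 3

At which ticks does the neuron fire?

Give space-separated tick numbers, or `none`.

t=0: input=0 -> V=0
t=1: input=5 -> V=20
t=2: input=4 -> V=0 FIRE
t=3: input=3 -> V=12
t=4: input=3 -> V=22
t=5: input=4 -> V=0 FIRE
t=6: input=0 -> V=0
t=7: input=4 -> V=16
t=8: input=3 -> V=0 FIRE
t=9: input=4 -> V=16
t=10: input=3 -> V=0 FIRE
t=11: input=0 -> V=0
t=12: input=0 -> V=0
t=13: input=3 -> V=12
t=14: input=3 -> V=22

Answer: 2 5 8 10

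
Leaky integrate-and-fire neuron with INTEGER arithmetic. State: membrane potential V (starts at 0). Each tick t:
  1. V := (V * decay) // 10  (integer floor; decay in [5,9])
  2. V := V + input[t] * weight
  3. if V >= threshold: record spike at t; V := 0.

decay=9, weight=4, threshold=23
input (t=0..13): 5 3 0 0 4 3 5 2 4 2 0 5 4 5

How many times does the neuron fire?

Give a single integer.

Answer: 5

Derivation:
t=0: input=5 -> V=20
t=1: input=3 -> V=0 FIRE
t=2: input=0 -> V=0
t=3: input=0 -> V=0
t=4: input=4 -> V=16
t=5: input=3 -> V=0 FIRE
t=6: input=5 -> V=20
t=7: input=2 -> V=0 FIRE
t=8: input=4 -> V=16
t=9: input=2 -> V=22
t=10: input=0 -> V=19
t=11: input=5 -> V=0 FIRE
t=12: input=4 -> V=16
t=13: input=5 -> V=0 FIRE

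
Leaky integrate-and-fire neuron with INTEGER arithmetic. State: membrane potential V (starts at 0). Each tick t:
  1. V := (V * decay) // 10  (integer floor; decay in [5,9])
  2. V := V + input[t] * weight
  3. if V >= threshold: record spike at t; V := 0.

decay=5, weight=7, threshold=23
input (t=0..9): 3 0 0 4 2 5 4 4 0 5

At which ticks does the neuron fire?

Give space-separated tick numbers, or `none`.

t=0: input=3 -> V=21
t=1: input=0 -> V=10
t=2: input=0 -> V=5
t=3: input=4 -> V=0 FIRE
t=4: input=2 -> V=14
t=5: input=5 -> V=0 FIRE
t=6: input=4 -> V=0 FIRE
t=7: input=4 -> V=0 FIRE
t=8: input=0 -> V=0
t=9: input=5 -> V=0 FIRE

Answer: 3 5 6 7 9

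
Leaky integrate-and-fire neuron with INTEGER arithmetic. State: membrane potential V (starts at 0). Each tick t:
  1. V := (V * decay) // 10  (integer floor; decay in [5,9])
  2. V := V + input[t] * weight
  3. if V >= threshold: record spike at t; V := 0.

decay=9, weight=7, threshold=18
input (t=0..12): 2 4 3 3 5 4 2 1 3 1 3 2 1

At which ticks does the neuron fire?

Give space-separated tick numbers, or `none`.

Answer: 1 2 3 4 5 7 8 10 12

Derivation:
t=0: input=2 -> V=14
t=1: input=4 -> V=0 FIRE
t=2: input=3 -> V=0 FIRE
t=3: input=3 -> V=0 FIRE
t=4: input=5 -> V=0 FIRE
t=5: input=4 -> V=0 FIRE
t=6: input=2 -> V=14
t=7: input=1 -> V=0 FIRE
t=8: input=3 -> V=0 FIRE
t=9: input=1 -> V=7
t=10: input=3 -> V=0 FIRE
t=11: input=2 -> V=14
t=12: input=1 -> V=0 FIRE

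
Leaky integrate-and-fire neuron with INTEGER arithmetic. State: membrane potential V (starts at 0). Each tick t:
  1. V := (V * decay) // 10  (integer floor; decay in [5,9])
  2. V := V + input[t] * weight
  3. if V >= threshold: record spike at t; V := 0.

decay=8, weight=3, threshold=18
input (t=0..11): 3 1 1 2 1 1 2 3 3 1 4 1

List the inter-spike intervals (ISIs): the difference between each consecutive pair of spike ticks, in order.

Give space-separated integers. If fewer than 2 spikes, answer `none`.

t=0: input=3 -> V=9
t=1: input=1 -> V=10
t=2: input=1 -> V=11
t=3: input=2 -> V=14
t=4: input=1 -> V=14
t=5: input=1 -> V=14
t=6: input=2 -> V=17
t=7: input=3 -> V=0 FIRE
t=8: input=3 -> V=9
t=9: input=1 -> V=10
t=10: input=4 -> V=0 FIRE
t=11: input=1 -> V=3

Answer: 3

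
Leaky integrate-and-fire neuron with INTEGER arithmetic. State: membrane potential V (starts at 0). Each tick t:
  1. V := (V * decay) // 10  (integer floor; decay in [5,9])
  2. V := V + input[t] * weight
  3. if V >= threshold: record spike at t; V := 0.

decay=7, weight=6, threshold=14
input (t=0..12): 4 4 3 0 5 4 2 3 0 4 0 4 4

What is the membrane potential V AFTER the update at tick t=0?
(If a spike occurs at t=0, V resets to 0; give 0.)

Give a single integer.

Answer: 0

Derivation:
t=0: input=4 -> V=0 FIRE
t=1: input=4 -> V=0 FIRE
t=2: input=3 -> V=0 FIRE
t=3: input=0 -> V=0
t=4: input=5 -> V=0 FIRE
t=5: input=4 -> V=0 FIRE
t=6: input=2 -> V=12
t=7: input=3 -> V=0 FIRE
t=8: input=0 -> V=0
t=9: input=4 -> V=0 FIRE
t=10: input=0 -> V=0
t=11: input=4 -> V=0 FIRE
t=12: input=4 -> V=0 FIRE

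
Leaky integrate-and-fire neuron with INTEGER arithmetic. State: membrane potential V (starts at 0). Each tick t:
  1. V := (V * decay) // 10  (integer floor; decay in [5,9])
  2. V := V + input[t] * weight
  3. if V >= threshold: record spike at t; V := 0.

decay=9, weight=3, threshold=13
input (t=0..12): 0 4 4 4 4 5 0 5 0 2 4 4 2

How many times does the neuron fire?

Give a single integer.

Answer: 6

Derivation:
t=0: input=0 -> V=0
t=1: input=4 -> V=12
t=2: input=4 -> V=0 FIRE
t=3: input=4 -> V=12
t=4: input=4 -> V=0 FIRE
t=5: input=5 -> V=0 FIRE
t=6: input=0 -> V=0
t=7: input=5 -> V=0 FIRE
t=8: input=0 -> V=0
t=9: input=2 -> V=6
t=10: input=4 -> V=0 FIRE
t=11: input=4 -> V=12
t=12: input=2 -> V=0 FIRE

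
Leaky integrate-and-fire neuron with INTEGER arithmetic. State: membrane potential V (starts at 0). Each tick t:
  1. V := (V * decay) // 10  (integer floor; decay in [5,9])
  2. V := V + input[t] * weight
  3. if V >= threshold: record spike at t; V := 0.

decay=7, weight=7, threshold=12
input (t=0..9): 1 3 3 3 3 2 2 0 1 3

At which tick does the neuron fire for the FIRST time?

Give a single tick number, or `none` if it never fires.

t=0: input=1 -> V=7
t=1: input=3 -> V=0 FIRE
t=2: input=3 -> V=0 FIRE
t=3: input=3 -> V=0 FIRE
t=4: input=3 -> V=0 FIRE
t=5: input=2 -> V=0 FIRE
t=6: input=2 -> V=0 FIRE
t=7: input=0 -> V=0
t=8: input=1 -> V=7
t=9: input=3 -> V=0 FIRE

Answer: 1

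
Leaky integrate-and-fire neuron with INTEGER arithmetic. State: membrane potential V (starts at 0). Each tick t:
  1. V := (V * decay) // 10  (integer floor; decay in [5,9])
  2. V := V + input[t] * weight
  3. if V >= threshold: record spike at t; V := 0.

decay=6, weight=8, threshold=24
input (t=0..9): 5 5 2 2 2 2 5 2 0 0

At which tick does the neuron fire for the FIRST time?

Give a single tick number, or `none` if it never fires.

t=0: input=5 -> V=0 FIRE
t=1: input=5 -> V=0 FIRE
t=2: input=2 -> V=16
t=3: input=2 -> V=0 FIRE
t=4: input=2 -> V=16
t=5: input=2 -> V=0 FIRE
t=6: input=5 -> V=0 FIRE
t=7: input=2 -> V=16
t=8: input=0 -> V=9
t=9: input=0 -> V=5

Answer: 0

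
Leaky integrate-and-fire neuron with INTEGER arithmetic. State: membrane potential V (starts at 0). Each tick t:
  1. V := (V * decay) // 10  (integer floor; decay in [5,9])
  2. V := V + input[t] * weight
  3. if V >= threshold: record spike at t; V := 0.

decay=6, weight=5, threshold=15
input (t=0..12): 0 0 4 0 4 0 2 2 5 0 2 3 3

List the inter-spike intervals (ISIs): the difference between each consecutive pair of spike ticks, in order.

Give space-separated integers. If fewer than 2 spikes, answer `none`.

t=0: input=0 -> V=0
t=1: input=0 -> V=0
t=2: input=4 -> V=0 FIRE
t=3: input=0 -> V=0
t=4: input=4 -> V=0 FIRE
t=5: input=0 -> V=0
t=6: input=2 -> V=10
t=7: input=2 -> V=0 FIRE
t=8: input=5 -> V=0 FIRE
t=9: input=0 -> V=0
t=10: input=2 -> V=10
t=11: input=3 -> V=0 FIRE
t=12: input=3 -> V=0 FIRE

Answer: 2 3 1 3 1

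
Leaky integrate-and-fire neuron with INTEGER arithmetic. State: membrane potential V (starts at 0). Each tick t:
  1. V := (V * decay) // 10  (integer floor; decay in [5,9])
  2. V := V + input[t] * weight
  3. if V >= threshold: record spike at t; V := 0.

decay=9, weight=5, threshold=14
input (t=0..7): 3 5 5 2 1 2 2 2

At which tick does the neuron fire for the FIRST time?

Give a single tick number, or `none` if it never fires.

Answer: 0

Derivation:
t=0: input=3 -> V=0 FIRE
t=1: input=5 -> V=0 FIRE
t=2: input=5 -> V=0 FIRE
t=3: input=2 -> V=10
t=4: input=1 -> V=0 FIRE
t=5: input=2 -> V=10
t=6: input=2 -> V=0 FIRE
t=7: input=2 -> V=10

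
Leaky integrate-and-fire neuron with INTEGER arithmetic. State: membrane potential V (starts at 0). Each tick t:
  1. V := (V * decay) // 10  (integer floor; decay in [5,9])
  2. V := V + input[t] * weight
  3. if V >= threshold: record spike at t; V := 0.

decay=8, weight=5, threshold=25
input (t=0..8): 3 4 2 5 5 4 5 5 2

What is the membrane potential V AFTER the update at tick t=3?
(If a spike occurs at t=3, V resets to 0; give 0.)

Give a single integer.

Answer: 0

Derivation:
t=0: input=3 -> V=15
t=1: input=4 -> V=0 FIRE
t=2: input=2 -> V=10
t=3: input=5 -> V=0 FIRE
t=4: input=5 -> V=0 FIRE
t=5: input=4 -> V=20
t=6: input=5 -> V=0 FIRE
t=7: input=5 -> V=0 FIRE
t=8: input=2 -> V=10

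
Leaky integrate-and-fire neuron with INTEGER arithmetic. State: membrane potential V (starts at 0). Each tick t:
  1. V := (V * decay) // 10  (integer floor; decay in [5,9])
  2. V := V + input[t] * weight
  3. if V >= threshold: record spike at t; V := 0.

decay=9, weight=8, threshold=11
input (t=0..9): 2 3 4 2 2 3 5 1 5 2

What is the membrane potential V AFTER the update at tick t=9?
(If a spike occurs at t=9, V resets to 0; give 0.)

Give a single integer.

t=0: input=2 -> V=0 FIRE
t=1: input=3 -> V=0 FIRE
t=2: input=4 -> V=0 FIRE
t=3: input=2 -> V=0 FIRE
t=4: input=2 -> V=0 FIRE
t=5: input=3 -> V=0 FIRE
t=6: input=5 -> V=0 FIRE
t=7: input=1 -> V=8
t=8: input=5 -> V=0 FIRE
t=9: input=2 -> V=0 FIRE

Answer: 0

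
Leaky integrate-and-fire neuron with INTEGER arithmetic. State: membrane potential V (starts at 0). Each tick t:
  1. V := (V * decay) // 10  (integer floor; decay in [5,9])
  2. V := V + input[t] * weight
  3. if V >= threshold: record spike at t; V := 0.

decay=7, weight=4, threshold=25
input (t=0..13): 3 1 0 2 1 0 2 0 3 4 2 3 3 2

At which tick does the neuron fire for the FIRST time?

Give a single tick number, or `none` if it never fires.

Answer: 9

Derivation:
t=0: input=3 -> V=12
t=1: input=1 -> V=12
t=2: input=0 -> V=8
t=3: input=2 -> V=13
t=4: input=1 -> V=13
t=5: input=0 -> V=9
t=6: input=2 -> V=14
t=7: input=0 -> V=9
t=8: input=3 -> V=18
t=9: input=4 -> V=0 FIRE
t=10: input=2 -> V=8
t=11: input=3 -> V=17
t=12: input=3 -> V=23
t=13: input=2 -> V=24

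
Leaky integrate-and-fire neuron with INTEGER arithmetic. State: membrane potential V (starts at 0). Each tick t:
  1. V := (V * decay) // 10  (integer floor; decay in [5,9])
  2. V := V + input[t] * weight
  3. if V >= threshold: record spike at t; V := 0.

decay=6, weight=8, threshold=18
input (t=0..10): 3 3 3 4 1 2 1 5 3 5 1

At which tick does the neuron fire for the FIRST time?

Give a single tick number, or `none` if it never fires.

Answer: 0

Derivation:
t=0: input=3 -> V=0 FIRE
t=1: input=3 -> V=0 FIRE
t=2: input=3 -> V=0 FIRE
t=3: input=4 -> V=0 FIRE
t=4: input=1 -> V=8
t=5: input=2 -> V=0 FIRE
t=6: input=1 -> V=8
t=7: input=5 -> V=0 FIRE
t=8: input=3 -> V=0 FIRE
t=9: input=5 -> V=0 FIRE
t=10: input=1 -> V=8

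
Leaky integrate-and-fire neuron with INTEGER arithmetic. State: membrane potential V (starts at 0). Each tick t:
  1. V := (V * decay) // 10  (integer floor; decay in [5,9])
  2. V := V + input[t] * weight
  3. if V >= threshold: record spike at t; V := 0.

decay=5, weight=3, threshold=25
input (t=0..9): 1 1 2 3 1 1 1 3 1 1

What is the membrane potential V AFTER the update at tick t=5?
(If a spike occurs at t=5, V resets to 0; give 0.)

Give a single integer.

Answer: 7

Derivation:
t=0: input=1 -> V=3
t=1: input=1 -> V=4
t=2: input=2 -> V=8
t=3: input=3 -> V=13
t=4: input=1 -> V=9
t=5: input=1 -> V=7
t=6: input=1 -> V=6
t=7: input=3 -> V=12
t=8: input=1 -> V=9
t=9: input=1 -> V=7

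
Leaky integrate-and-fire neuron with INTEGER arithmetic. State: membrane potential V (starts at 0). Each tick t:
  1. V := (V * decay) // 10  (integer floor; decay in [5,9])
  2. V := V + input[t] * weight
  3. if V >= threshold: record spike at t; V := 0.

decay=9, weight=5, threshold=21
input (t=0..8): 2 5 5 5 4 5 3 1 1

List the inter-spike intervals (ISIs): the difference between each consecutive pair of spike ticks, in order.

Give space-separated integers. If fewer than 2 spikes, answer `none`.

t=0: input=2 -> V=10
t=1: input=5 -> V=0 FIRE
t=2: input=5 -> V=0 FIRE
t=3: input=5 -> V=0 FIRE
t=4: input=4 -> V=20
t=5: input=5 -> V=0 FIRE
t=6: input=3 -> V=15
t=7: input=1 -> V=18
t=8: input=1 -> V=0 FIRE

Answer: 1 1 2 3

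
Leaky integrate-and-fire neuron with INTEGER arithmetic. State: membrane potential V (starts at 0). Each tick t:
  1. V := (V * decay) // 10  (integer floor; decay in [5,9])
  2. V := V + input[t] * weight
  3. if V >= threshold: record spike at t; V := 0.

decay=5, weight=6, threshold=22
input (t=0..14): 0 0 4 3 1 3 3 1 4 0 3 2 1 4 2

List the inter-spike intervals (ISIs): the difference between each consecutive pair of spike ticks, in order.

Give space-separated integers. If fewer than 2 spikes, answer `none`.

t=0: input=0 -> V=0
t=1: input=0 -> V=0
t=2: input=4 -> V=0 FIRE
t=3: input=3 -> V=18
t=4: input=1 -> V=15
t=5: input=3 -> V=0 FIRE
t=6: input=3 -> V=18
t=7: input=1 -> V=15
t=8: input=4 -> V=0 FIRE
t=9: input=0 -> V=0
t=10: input=3 -> V=18
t=11: input=2 -> V=21
t=12: input=1 -> V=16
t=13: input=4 -> V=0 FIRE
t=14: input=2 -> V=12

Answer: 3 3 5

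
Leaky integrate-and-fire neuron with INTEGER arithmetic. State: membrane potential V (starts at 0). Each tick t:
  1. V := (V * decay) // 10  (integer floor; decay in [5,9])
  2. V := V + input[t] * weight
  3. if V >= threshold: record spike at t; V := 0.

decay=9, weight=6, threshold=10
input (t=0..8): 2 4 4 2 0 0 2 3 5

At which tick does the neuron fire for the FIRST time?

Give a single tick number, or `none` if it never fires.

t=0: input=2 -> V=0 FIRE
t=1: input=4 -> V=0 FIRE
t=2: input=4 -> V=0 FIRE
t=3: input=2 -> V=0 FIRE
t=4: input=0 -> V=0
t=5: input=0 -> V=0
t=6: input=2 -> V=0 FIRE
t=7: input=3 -> V=0 FIRE
t=8: input=5 -> V=0 FIRE

Answer: 0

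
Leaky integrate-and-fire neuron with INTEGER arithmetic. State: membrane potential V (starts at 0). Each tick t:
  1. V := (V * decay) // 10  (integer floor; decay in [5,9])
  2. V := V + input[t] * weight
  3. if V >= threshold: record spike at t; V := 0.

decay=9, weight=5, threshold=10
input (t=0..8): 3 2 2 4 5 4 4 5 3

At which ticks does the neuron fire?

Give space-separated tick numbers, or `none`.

Answer: 0 1 2 3 4 5 6 7 8

Derivation:
t=0: input=3 -> V=0 FIRE
t=1: input=2 -> V=0 FIRE
t=2: input=2 -> V=0 FIRE
t=3: input=4 -> V=0 FIRE
t=4: input=5 -> V=0 FIRE
t=5: input=4 -> V=0 FIRE
t=6: input=4 -> V=0 FIRE
t=7: input=5 -> V=0 FIRE
t=8: input=3 -> V=0 FIRE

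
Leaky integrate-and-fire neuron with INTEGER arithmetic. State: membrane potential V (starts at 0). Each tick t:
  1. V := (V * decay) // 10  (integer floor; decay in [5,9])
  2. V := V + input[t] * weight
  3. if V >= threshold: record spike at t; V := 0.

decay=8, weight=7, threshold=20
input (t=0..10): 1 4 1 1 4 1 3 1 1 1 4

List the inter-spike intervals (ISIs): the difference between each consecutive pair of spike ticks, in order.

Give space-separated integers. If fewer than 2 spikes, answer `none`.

Answer: 3 2 4

Derivation:
t=0: input=1 -> V=7
t=1: input=4 -> V=0 FIRE
t=2: input=1 -> V=7
t=3: input=1 -> V=12
t=4: input=4 -> V=0 FIRE
t=5: input=1 -> V=7
t=6: input=3 -> V=0 FIRE
t=7: input=1 -> V=7
t=8: input=1 -> V=12
t=9: input=1 -> V=16
t=10: input=4 -> V=0 FIRE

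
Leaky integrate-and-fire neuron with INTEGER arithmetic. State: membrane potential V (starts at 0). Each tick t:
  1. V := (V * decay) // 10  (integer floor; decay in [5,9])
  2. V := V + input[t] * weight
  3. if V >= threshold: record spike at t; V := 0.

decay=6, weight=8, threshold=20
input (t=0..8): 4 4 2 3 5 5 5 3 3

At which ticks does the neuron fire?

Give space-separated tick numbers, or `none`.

Answer: 0 1 3 4 5 6 7 8

Derivation:
t=0: input=4 -> V=0 FIRE
t=1: input=4 -> V=0 FIRE
t=2: input=2 -> V=16
t=3: input=3 -> V=0 FIRE
t=4: input=5 -> V=0 FIRE
t=5: input=5 -> V=0 FIRE
t=6: input=5 -> V=0 FIRE
t=7: input=3 -> V=0 FIRE
t=8: input=3 -> V=0 FIRE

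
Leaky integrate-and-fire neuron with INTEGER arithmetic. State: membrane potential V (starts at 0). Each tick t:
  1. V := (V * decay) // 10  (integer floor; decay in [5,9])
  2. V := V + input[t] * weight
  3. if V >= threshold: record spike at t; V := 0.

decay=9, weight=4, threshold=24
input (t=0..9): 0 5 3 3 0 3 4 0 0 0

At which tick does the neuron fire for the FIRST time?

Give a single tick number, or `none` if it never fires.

t=0: input=0 -> V=0
t=1: input=5 -> V=20
t=2: input=3 -> V=0 FIRE
t=3: input=3 -> V=12
t=4: input=0 -> V=10
t=5: input=3 -> V=21
t=6: input=4 -> V=0 FIRE
t=7: input=0 -> V=0
t=8: input=0 -> V=0
t=9: input=0 -> V=0

Answer: 2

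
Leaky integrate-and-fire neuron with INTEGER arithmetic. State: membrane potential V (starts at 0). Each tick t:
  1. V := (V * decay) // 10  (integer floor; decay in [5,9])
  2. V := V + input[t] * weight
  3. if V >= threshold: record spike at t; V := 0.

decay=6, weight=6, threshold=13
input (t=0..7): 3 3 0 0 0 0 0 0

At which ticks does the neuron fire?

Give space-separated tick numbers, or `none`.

Answer: 0 1

Derivation:
t=0: input=3 -> V=0 FIRE
t=1: input=3 -> V=0 FIRE
t=2: input=0 -> V=0
t=3: input=0 -> V=0
t=4: input=0 -> V=0
t=5: input=0 -> V=0
t=6: input=0 -> V=0
t=7: input=0 -> V=0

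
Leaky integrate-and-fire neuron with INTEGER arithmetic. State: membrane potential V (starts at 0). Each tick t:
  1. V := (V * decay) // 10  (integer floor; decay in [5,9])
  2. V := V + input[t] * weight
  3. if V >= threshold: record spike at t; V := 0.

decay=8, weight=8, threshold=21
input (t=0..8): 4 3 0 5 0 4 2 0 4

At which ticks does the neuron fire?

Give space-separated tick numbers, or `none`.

Answer: 0 1 3 5 8

Derivation:
t=0: input=4 -> V=0 FIRE
t=1: input=3 -> V=0 FIRE
t=2: input=0 -> V=0
t=3: input=5 -> V=0 FIRE
t=4: input=0 -> V=0
t=5: input=4 -> V=0 FIRE
t=6: input=2 -> V=16
t=7: input=0 -> V=12
t=8: input=4 -> V=0 FIRE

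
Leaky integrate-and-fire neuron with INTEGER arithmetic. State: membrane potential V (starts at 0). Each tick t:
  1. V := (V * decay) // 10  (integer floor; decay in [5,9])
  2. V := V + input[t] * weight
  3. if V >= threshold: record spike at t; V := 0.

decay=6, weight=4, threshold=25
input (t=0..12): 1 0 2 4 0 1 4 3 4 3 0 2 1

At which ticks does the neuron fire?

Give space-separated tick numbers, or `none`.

t=0: input=1 -> V=4
t=1: input=0 -> V=2
t=2: input=2 -> V=9
t=3: input=4 -> V=21
t=4: input=0 -> V=12
t=5: input=1 -> V=11
t=6: input=4 -> V=22
t=7: input=3 -> V=0 FIRE
t=8: input=4 -> V=16
t=9: input=3 -> V=21
t=10: input=0 -> V=12
t=11: input=2 -> V=15
t=12: input=1 -> V=13

Answer: 7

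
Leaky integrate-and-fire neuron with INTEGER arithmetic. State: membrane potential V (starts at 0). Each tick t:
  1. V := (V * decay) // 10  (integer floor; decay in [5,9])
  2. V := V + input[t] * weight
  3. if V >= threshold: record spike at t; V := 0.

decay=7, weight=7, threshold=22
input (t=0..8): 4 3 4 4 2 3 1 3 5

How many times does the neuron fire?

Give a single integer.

t=0: input=4 -> V=0 FIRE
t=1: input=3 -> V=21
t=2: input=4 -> V=0 FIRE
t=3: input=4 -> V=0 FIRE
t=4: input=2 -> V=14
t=5: input=3 -> V=0 FIRE
t=6: input=1 -> V=7
t=7: input=3 -> V=0 FIRE
t=8: input=5 -> V=0 FIRE

Answer: 6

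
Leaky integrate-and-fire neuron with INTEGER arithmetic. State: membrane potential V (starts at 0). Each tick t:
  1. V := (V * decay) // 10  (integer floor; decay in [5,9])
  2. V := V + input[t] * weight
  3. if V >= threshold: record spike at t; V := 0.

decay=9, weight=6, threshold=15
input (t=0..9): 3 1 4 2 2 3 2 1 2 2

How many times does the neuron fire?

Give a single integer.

t=0: input=3 -> V=0 FIRE
t=1: input=1 -> V=6
t=2: input=4 -> V=0 FIRE
t=3: input=2 -> V=12
t=4: input=2 -> V=0 FIRE
t=5: input=3 -> V=0 FIRE
t=6: input=2 -> V=12
t=7: input=1 -> V=0 FIRE
t=8: input=2 -> V=12
t=9: input=2 -> V=0 FIRE

Answer: 6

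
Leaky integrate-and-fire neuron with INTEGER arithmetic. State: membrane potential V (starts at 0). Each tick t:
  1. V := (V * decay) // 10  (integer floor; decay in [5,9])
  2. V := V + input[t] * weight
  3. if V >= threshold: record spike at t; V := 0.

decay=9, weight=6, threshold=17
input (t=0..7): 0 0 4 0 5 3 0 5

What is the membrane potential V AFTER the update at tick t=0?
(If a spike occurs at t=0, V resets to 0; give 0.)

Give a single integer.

t=0: input=0 -> V=0
t=1: input=0 -> V=0
t=2: input=4 -> V=0 FIRE
t=3: input=0 -> V=0
t=4: input=5 -> V=0 FIRE
t=5: input=3 -> V=0 FIRE
t=6: input=0 -> V=0
t=7: input=5 -> V=0 FIRE

Answer: 0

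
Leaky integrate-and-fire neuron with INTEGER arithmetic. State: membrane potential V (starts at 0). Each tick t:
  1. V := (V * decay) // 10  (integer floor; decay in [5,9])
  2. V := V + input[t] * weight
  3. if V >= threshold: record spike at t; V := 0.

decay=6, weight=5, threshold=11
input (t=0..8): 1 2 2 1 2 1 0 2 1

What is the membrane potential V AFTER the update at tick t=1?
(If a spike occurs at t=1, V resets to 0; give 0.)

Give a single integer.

t=0: input=1 -> V=5
t=1: input=2 -> V=0 FIRE
t=2: input=2 -> V=10
t=3: input=1 -> V=0 FIRE
t=4: input=2 -> V=10
t=5: input=1 -> V=0 FIRE
t=6: input=0 -> V=0
t=7: input=2 -> V=10
t=8: input=1 -> V=0 FIRE

Answer: 0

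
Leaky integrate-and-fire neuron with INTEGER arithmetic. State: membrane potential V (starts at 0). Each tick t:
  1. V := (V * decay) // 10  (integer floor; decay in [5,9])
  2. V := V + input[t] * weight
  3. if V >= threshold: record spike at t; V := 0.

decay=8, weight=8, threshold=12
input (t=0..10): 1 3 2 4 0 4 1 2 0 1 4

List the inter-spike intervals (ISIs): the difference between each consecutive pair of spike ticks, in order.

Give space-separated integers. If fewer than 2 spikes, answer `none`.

t=0: input=1 -> V=8
t=1: input=3 -> V=0 FIRE
t=2: input=2 -> V=0 FIRE
t=3: input=4 -> V=0 FIRE
t=4: input=0 -> V=0
t=5: input=4 -> V=0 FIRE
t=6: input=1 -> V=8
t=7: input=2 -> V=0 FIRE
t=8: input=0 -> V=0
t=9: input=1 -> V=8
t=10: input=4 -> V=0 FIRE

Answer: 1 1 2 2 3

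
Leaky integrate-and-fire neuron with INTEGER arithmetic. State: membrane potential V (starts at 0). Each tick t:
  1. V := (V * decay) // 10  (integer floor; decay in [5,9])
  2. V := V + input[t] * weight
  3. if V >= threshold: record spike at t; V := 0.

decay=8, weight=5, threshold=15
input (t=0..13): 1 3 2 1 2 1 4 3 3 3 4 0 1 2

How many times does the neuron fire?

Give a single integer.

Answer: 7

Derivation:
t=0: input=1 -> V=5
t=1: input=3 -> V=0 FIRE
t=2: input=2 -> V=10
t=3: input=1 -> V=13
t=4: input=2 -> V=0 FIRE
t=5: input=1 -> V=5
t=6: input=4 -> V=0 FIRE
t=7: input=3 -> V=0 FIRE
t=8: input=3 -> V=0 FIRE
t=9: input=3 -> V=0 FIRE
t=10: input=4 -> V=0 FIRE
t=11: input=0 -> V=0
t=12: input=1 -> V=5
t=13: input=2 -> V=14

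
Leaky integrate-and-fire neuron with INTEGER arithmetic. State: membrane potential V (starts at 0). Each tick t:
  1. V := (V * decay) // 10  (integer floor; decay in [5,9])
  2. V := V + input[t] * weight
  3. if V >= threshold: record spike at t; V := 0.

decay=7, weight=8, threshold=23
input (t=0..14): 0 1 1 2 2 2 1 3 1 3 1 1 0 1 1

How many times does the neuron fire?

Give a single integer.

Answer: 4

Derivation:
t=0: input=0 -> V=0
t=1: input=1 -> V=8
t=2: input=1 -> V=13
t=3: input=2 -> V=0 FIRE
t=4: input=2 -> V=16
t=5: input=2 -> V=0 FIRE
t=6: input=1 -> V=8
t=7: input=3 -> V=0 FIRE
t=8: input=1 -> V=8
t=9: input=3 -> V=0 FIRE
t=10: input=1 -> V=8
t=11: input=1 -> V=13
t=12: input=0 -> V=9
t=13: input=1 -> V=14
t=14: input=1 -> V=17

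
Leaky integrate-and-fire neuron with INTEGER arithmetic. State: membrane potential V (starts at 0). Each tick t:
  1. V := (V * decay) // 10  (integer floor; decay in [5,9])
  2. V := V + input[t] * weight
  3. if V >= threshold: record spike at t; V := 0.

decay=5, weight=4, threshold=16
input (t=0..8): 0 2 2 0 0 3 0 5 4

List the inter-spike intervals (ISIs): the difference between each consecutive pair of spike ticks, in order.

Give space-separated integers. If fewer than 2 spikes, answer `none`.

t=0: input=0 -> V=0
t=1: input=2 -> V=8
t=2: input=2 -> V=12
t=3: input=0 -> V=6
t=4: input=0 -> V=3
t=5: input=3 -> V=13
t=6: input=0 -> V=6
t=7: input=5 -> V=0 FIRE
t=8: input=4 -> V=0 FIRE

Answer: 1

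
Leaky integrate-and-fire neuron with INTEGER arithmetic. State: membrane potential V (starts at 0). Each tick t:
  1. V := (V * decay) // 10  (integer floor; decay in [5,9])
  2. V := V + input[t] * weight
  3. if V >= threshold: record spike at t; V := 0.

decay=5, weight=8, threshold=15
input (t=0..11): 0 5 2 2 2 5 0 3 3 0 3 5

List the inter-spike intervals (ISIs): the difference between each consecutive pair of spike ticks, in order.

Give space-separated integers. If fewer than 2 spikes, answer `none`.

t=0: input=0 -> V=0
t=1: input=5 -> V=0 FIRE
t=2: input=2 -> V=0 FIRE
t=3: input=2 -> V=0 FIRE
t=4: input=2 -> V=0 FIRE
t=5: input=5 -> V=0 FIRE
t=6: input=0 -> V=0
t=7: input=3 -> V=0 FIRE
t=8: input=3 -> V=0 FIRE
t=9: input=0 -> V=0
t=10: input=3 -> V=0 FIRE
t=11: input=5 -> V=0 FIRE

Answer: 1 1 1 1 2 1 2 1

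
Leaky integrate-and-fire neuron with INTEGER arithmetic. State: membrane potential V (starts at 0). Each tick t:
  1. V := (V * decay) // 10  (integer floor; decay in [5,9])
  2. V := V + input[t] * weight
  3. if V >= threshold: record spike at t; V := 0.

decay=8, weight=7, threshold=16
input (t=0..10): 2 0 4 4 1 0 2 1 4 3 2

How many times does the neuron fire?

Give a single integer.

Answer: 5

Derivation:
t=0: input=2 -> V=14
t=1: input=0 -> V=11
t=2: input=4 -> V=0 FIRE
t=3: input=4 -> V=0 FIRE
t=4: input=1 -> V=7
t=5: input=0 -> V=5
t=6: input=2 -> V=0 FIRE
t=7: input=1 -> V=7
t=8: input=4 -> V=0 FIRE
t=9: input=3 -> V=0 FIRE
t=10: input=2 -> V=14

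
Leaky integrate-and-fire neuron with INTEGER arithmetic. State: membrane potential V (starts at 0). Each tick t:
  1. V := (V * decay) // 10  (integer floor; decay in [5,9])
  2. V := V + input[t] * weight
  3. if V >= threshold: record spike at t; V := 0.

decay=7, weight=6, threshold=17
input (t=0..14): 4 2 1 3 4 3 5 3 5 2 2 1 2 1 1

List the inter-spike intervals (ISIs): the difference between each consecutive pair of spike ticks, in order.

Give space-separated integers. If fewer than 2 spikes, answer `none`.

t=0: input=4 -> V=0 FIRE
t=1: input=2 -> V=12
t=2: input=1 -> V=14
t=3: input=3 -> V=0 FIRE
t=4: input=4 -> V=0 FIRE
t=5: input=3 -> V=0 FIRE
t=6: input=5 -> V=0 FIRE
t=7: input=3 -> V=0 FIRE
t=8: input=5 -> V=0 FIRE
t=9: input=2 -> V=12
t=10: input=2 -> V=0 FIRE
t=11: input=1 -> V=6
t=12: input=2 -> V=16
t=13: input=1 -> V=0 FIRE
t=14: input=1 -> V=6

Answer: 3 1 1 1 1 1 2 3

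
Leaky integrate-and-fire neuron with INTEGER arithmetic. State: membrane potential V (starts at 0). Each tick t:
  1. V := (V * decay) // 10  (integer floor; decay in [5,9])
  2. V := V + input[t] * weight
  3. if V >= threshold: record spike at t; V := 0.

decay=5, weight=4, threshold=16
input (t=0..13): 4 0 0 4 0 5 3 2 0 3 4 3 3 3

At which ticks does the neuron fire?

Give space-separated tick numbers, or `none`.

t=0: input=4 -> V=0 FIRE
t=1: input=0 -> V=0
t=2: input=0 -> V=0
t=3: input=4 -> V=0 FIRE
t=4: input=0 -> V=0
t=5: input=5 -> V=0 FIRE
t=6: input=3 -> V=12
t=7: input=2 -> V=14
t=8: input=0 -> V=7
t=9: input=3 -> V=15
t=10: input=4 -> V=0 FIRE
t=11: input=3 -> V=12
t=12: input=3 -> V=0 FIRE
t=13: input=3 -> V=12

Answer: 0 3 5 10 12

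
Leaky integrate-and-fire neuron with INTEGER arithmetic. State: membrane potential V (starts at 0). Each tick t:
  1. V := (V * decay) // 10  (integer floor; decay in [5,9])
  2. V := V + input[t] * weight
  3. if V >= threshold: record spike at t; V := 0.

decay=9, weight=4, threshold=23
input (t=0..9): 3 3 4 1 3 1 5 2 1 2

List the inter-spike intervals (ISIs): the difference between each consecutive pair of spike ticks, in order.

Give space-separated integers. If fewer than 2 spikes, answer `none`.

t=0: input=3 -> V=12
t=1: input=3 -> V=22
t=2: input=4 -> V=0 FIRE
t=3: input=1 -> V=4
t=4: input=3 -> V=15
t=5: input=1 -> V=17
t=6: input=5 -> V=0 FIRE
t=7: input=2 -> V=8
t=8: input=1 -> V=11
t=9: input=2 -> V=17

Answer: 4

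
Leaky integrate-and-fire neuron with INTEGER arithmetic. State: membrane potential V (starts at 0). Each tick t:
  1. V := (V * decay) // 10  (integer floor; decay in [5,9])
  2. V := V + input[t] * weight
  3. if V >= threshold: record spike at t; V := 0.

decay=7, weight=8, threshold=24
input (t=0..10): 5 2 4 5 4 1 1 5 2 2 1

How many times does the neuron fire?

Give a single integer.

t=0: input=5 -> V=0 FIRE
t=1: input=2 -> V=16
t=2: input=4 -> V=0 FIRE
t=3: input=5 -> V=0 FIRE
t=4: input=4 -> V=0 FIRE
t=5: input=1 -> V=8
t=6: input=1 -> V=13
t=7: input=5 -> V=0 FIRE
t=8: input=2 -> V=16
t=9: input=2 -> V=0 FIRE
t=10: input=1 -> V=8

Answer: 6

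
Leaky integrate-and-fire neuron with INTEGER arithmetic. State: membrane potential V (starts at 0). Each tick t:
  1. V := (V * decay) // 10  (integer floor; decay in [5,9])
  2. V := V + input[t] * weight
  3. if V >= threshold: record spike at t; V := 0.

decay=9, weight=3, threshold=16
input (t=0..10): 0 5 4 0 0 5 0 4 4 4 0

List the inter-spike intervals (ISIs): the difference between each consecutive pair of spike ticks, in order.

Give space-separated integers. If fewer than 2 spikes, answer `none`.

Answer: 5 2

Derivation:
t=0: input=0 -> V=0
t=1: input=5 -> V=15
t=2: input=4 -> V=0 FIRE
t=3: input=0 -> V=0
t=4: input=0 -> V=0
t=5: input=5 -> V=15
t=6: input=0 -> V=13
t=7: input=4 -> V=0 FIRE
t=8: input=4 -> V=12
t=9: input=4 -> V=0 FIRE
t=10: input=0 -> V=0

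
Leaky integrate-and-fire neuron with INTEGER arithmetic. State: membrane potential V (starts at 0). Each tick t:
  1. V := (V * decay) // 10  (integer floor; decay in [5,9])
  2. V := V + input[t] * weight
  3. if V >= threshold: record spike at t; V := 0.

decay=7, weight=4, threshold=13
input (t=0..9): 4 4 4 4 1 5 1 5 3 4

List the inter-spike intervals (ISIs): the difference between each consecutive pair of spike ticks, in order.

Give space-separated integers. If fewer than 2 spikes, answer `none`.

Answer: 1 1 1 2 2 2

Derivation:
t=0: input=4 -> V=0 FIRE
t=1: input=4 -> V=0 FIRE
t=2: input=4 -> V=0 FIRE
t=3: input=4 -> V=0 FIRE
t=4: input=1 -> V=4
t=5: input=5 -> V=0 FIRE
t=6: input=1 -> V=4
t=7: input=5 -> V=0 FIRE
t=8: input=3 -> V=12
t=9: input=4 -> V=0 FIRE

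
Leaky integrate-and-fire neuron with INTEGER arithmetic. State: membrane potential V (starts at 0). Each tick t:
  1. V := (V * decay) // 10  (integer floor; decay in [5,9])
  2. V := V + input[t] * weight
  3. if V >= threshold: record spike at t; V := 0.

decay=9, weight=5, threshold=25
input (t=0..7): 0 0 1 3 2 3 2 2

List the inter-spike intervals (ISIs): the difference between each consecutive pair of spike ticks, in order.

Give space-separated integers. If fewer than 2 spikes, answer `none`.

t=0: input=0 -> V=0
t=1: input=0 -> V=0
t=2: input=1 -> V=5
t=3: input=3 -> V=19
t=4: input=2 -> V=0 FIRE
t=5: input=3 -> V=15
t=6: input=2 -> V=23
t=7: input=2 -> V=0 FIRE

Answer: 3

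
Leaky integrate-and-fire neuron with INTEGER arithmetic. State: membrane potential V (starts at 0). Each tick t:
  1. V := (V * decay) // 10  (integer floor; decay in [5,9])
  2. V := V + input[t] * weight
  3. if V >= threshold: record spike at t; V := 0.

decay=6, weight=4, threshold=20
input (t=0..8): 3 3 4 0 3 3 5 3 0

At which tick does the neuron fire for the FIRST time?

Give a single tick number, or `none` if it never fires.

t=0: input=3 -> V=12
t=1: input=3 -> V=19
t=2: input=4 -> V=0 FIRE
t=3: input=0 -> V=0
t=4: input=3 -> V=12
t=5: input=3 -> V=19
t=6: input=5 -> V=0 FIRE
t=7: input=3 -> V=12
t=8: input=0 -> V=7

Answer: 2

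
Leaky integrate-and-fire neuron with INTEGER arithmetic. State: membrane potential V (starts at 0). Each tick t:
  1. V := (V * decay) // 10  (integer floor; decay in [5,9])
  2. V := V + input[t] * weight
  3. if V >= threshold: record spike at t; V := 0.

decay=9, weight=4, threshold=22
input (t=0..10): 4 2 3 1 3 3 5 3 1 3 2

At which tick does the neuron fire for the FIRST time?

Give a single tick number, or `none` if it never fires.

Answer: 1

Derivation:
t=0: input=4 -> V=16
t=1: input=2 -> V=0 FIRE
t=2: input=3 -> V=12
t=3: input=1 -> V=14
t=4: input=3 -> V=0 FIRE
t=5: input=3 -> V=12
t=6: input=5 -> V=0 FIRE
t=7: input=3 -> V=12
t=8: input=1 -> V=14
t=9: input=3 -> V=0 FIRE
t=10: input=2 -> V=8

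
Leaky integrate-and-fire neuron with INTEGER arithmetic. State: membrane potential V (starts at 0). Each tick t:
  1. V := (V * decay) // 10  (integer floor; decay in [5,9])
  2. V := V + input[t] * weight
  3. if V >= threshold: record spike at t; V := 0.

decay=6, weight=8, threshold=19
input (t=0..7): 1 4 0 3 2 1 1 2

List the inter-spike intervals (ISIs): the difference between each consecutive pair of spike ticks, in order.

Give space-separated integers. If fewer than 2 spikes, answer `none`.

Answer: 2 4

Derivation:
t=0: input=1 -> V=8
t=1: input=4 -> V=0 FIRE
t=2: input=0 -> V=0
t=3: input=3 -> V=0 FIRE
t=4: input=2 -> V=16
t=5: input=1 -> V=17
t=6: input=1 -> V=18
t=7: input=2 -> V=0 FIRE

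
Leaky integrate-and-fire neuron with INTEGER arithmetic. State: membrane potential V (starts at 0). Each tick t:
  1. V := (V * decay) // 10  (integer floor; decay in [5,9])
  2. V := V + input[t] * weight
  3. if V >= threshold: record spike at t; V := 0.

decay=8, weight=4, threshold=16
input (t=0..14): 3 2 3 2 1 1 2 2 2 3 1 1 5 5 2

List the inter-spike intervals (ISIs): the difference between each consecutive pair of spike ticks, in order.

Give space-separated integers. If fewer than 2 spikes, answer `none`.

t=0: input=3 -> V=12
t=1: input=2 -> V=0 FIRE
t=2: input=3 -> V=12
t=3: input=2 -> V=0 FIRE
t=4: input=1 -> V=4
t=5: input=1 -> V=7
t=6: input=2 -> V=13
t=7: input=2 -> V=0 FIRE
t=8: input=2 -> V=8
t=9: input=3 -> V=0 FIRE
t=10: input=1 -> V=4
t=11: input=1 -> V=7
t=12: input=5 -> V=0 FIRE
t=13: input=5 -> V=0 FIRE
t=14: input=2 -> V=8

Answer: 2 4 2 3 1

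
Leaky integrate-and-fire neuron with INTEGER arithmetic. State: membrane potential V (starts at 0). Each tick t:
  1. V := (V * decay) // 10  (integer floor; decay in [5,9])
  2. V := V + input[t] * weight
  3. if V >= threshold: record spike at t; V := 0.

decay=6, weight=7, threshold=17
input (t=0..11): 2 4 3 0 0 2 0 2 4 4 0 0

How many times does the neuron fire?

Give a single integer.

Answer: 5

Derivation:
t=0: input=2 -> V=14
t=1: input=4 -> V=0 FIRE
t=2: input=3 -> V=0 FIRE
t=3: input=0 -> V=0
t=4: input=0 -> V=0
t=5: input=2 -> V=14
t=6: input=0 -> V=8
t=7: input=2 -> V=0 FIRE
t=8: input=4 -> V=0 FIRE
t=9: input=4 -> V=0 FIRE
t=10: input=0 -> V=0
t=11: input=0 -> V=0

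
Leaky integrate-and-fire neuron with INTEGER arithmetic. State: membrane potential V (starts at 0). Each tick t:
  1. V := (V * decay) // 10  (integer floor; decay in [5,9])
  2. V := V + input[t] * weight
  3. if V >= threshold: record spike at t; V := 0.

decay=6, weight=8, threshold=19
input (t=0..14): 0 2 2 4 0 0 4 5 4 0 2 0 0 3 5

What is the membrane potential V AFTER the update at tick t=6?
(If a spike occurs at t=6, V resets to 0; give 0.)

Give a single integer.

t=0: input=0 -> V=0
t=1: input=2 -> V=16
t=2: input=2 -> V=0 FIRE
t=3: input=4 -> V=0 FIRE
t=4: input=0 -> V=0
t=5: input=0 -> V=0
t=6: input=4 -> V=0 FIRE
t=7: input=5 -> V=0 FIRE
t=8: input=4 -> V=0 FIRE
t=9: input=0 -> V=0
t=10: input=2 -> V=16
t=11: input=0 -> V=9
t=12: input=0 -> V=5
t=13: input=3 -> V=0 FIRE
t=14: input=5 -> V=0 FIRE

Answer: 0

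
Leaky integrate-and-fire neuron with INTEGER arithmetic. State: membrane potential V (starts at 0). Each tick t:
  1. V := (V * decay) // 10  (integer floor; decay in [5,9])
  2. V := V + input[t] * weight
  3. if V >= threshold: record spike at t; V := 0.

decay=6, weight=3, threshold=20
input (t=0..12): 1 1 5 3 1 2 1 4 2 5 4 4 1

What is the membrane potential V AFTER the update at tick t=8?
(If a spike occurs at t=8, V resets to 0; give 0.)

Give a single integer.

t=0: input=1 -> V=3
t=1: input=1 -> V=4
t=2: input=5 -> V=17
t=3: input=3 -> V=19
t=4: input=1 -> V=14
t=5: input=2 -> V=14
t=6: input=1 -> V=11
t=7: input=4 -> V=18
t=8: input=2 -> V=16
t=9: input=5 -> V=0 FIRE
t=10: input=4 -> V=12
t=11: input=4 -> V=19
t=12: input=1 -> V=14

Answer: 16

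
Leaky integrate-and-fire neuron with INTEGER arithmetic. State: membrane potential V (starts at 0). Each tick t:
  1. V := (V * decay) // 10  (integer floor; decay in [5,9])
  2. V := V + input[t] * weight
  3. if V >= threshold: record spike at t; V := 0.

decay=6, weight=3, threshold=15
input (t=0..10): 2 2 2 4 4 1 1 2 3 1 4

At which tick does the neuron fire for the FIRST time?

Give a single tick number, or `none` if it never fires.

Answer: 3

Derivation:
t=0: input=2 -> V=6
t=1: input=2 -> V=9
t=2: input=2 -> V=11
t=3: input=4 -> V=0 FIRE
t=4: input=4 -> V=12
t=5: input=1 -> V=10
t=6: input=1 -> V=9
t=7: input=2 -> V=11
t=8: input=3 -> V=0 FIRE
t=9: input=1 -> V=3
t=10: input=4 -> V=13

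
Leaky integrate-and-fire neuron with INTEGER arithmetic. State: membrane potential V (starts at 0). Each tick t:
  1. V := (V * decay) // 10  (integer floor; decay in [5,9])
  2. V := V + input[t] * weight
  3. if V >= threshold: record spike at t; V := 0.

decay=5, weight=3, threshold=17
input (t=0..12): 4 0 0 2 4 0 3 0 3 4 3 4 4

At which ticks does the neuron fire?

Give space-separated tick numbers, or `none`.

Answer: 9 12

Derivation:
t=0: input=4 -> V=12
t=1: input=0 -> V=6
t=2: input=0 -> V=3
t=3: input=2 -> V=7
t=4: input=4 -> V=15
t=5: input=0 -> V=7
t=6: input=3 -> V=12
t=7: input=0 -> V=6
t=8: input=3 -> V=12
t=9: input=4 -> V=0 FIRE
t=10: input=3 -> V=9
t=11: input=4 -> V=16
t=12: input=4 -> V=0 FIRE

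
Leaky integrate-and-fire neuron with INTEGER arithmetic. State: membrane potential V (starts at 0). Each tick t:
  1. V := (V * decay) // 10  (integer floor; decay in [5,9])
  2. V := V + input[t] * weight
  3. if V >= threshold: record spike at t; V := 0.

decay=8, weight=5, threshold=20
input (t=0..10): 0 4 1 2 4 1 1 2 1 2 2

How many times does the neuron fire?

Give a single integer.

Answer: 3

Derivation:
t=0: input=0 -> V=0
t=1: input=4 -> V=0 FIRE
t=2: input=1 -> V=5
t=3: input=2 -> V=14
t=4: input=4 -> V=0 FIRE
t=5: input=1 -> V=5
t=6: input=1 -> V=9
t=7: input=2 -> V=17
t=8: input=1 -> V=18
t=9: input=2 -> V=0 FIRE
t=10: input=2 -> V=10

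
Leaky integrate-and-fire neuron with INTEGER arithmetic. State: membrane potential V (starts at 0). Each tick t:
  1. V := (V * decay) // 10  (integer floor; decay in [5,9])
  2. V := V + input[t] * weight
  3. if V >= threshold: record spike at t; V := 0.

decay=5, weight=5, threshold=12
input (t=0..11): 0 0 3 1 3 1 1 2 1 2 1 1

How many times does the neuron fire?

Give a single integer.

Answer: 4

Derivation:
t=0: input=0 -> V=0
t=1: input=0 -> V=0
t=2: input=3 -> V=0 FIRE
t=3: input=1 -> V=5
t=4: input=3 -> V=0 FIRE
t=5: input=1 -> V=5
t=6: input=1 -> V=7
t=7: input=2 -> V=0 FIRE
t=8: input=1 -> V=5
t=9: input=2 -> V=0 FIRE
t=10: input=1 -> V=5
t=11: input=1 -> V=7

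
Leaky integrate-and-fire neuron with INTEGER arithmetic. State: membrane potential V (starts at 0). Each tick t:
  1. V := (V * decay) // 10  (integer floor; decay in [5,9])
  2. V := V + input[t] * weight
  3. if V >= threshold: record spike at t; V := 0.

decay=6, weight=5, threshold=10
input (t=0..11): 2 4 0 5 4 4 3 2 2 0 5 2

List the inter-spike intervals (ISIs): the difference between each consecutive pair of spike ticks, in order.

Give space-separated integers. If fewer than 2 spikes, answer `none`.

t=0: input=2 -> V=0 FIRE
t=1: input=4 -> V=0 FIRE
t=2: input=0 -> V=0
t=3: input=5 -> V=0 FIRE
t=4: input=4 -> V=0 FIRE
t=5: input=4 -> V=0 FIRE
t=6: input=3 -> V=0 FIRE
t=7: input=2 -> V=0 FIRE
t=8: input=2 -> V=0 FIRE
t=9: input=0 -> V=0
t=10: input=5 -> V=0 FIRE
t=11: input=2 -> V=0 FIRE

Answer: 1 2 1 1 1 1 1 2 1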